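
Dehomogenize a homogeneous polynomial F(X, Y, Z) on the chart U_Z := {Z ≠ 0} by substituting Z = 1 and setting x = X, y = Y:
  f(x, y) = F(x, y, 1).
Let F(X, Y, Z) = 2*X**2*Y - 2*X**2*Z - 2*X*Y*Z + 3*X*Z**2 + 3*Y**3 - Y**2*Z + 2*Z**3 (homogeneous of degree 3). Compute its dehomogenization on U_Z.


f(x, y) = 2*x**2*y - 2*x**2 - 2*x*y + 3*x + 3*y**3 - y**2 + 2

On U_Z we set Z = 1. Each monomial c·X^i·Y^j·Z^k in F becomes c·x^i·y^j·1^k = c·x^i·y^j.
Substituting Z = 1: F(X, Y, 1) = 2*x**2*y - 2*x**2 - 2*x*y + 3*x + 3*y**3 - y**2 + 2.
Note: deg(f) ≤ deg(F) = 3; strict inequality happens when F is divisible by Z (lost terms).


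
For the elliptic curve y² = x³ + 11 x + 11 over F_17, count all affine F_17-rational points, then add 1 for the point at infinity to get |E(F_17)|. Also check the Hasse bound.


Affine points = {(4, 0), (5, 2), (5, 15), (6, 2), (6, 15), (8, 4), (8, 13), (10, 4), (10, 13), (11, 1), (11, 16), (12, 1), (12, 16), (14, 6), (14, 11), (15, 7), (15, 10), (16, 4), (16, 13)}; affine count = 19; |E(F_17)| = 20.

Discriminant check: Δ ∝ 4a³ + 27b² = 4·11³ + 27·11² = 4·1331 + 27·121 ≡ 6 (mod 17). Nonzero ⇒ E is nonsingular.
For each x ∈ F_17, compute rhs = x³ + 11·x + 11 mod 17, then count y ∈ F_17 with y² ≡ rhs.
  x = 0: rhs = 11, matching y values: none (0 points).
  x = 1: rhs = 6, matching y values: none (0 points).
  x = 2: rhs = 7, matching y values: none (0 points).
  x = 3: rhs = 3, matching y values: none (0 points).
  x = 4: rhs = 0, matching y values: 0 (1 points).
  x = 5: rhs = 4, matching y values: 2, 15 (2 points).
  x = 6: rhs = 4, matching y values: 2, 15 (2 points).
  x = 7: rhs = 6, matching y values: none (0 points).
  x = 8: rhs = 16, matching y values: 4, 13 (2 points).
  x = 9: rhs = 6, matching y values: none (0 points).
  x = 10: rhs = 16, matching y values: 4, 13 (2 points).
  x = 11: rhs = 1, matching y values: 1, 16 (2 points).
  x = 12: rhs = 1, matching y values: 1, 16 (2 points).
  x = 13: rhs = 5, matching y values: none (0 points).
  x = 14: rhs = 2, matching y values: 6, 11 (2 points).
  x = 15: rhs = 15, matching y values: 7, 10 (2 points).
  x = 16: rhs = 16, matching y values: 4, 13 (2 points).
Total affine count: 19.
Full point count |E(F_17)| = 19 + 1 = 20.
Hasse bound: |20 − (17+1)| = |2| = 2 ≤ 2√17 ≈ 8.2462 ✓.


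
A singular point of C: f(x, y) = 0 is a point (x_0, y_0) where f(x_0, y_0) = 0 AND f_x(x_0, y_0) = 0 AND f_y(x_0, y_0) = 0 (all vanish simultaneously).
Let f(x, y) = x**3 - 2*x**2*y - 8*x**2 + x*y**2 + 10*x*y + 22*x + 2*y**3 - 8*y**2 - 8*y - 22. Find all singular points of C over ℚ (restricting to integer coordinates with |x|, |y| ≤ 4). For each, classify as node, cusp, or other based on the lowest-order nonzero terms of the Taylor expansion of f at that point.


Singular points: {(3, 1)}; classification: node.

Compute partial derivatives:
  f_x = 3*x**2 - 4*x*y - 16*x + y**2 + 10*y + 22.
  f_y = -2*x**2 + 2*x*y + 10*x + 6*y**2 - 16*y - 8.
Scan x_0 ∈ {−4, ..., 4}. For each x_0, f_y(x_0, y) is a polynomial in y; find its integer roots y ∈ {−4, ..., 4}, then test f_x and f at those candidates.
  x = -4: f_y(-4, y) = 6*y**2 - 24*y - 80; no integer root y with |y| ≤ 4.
  x = -3: f_y(-3, y) = 6*y**2 - 22*y - 56; no integer root y with |y| ≤ 4.
  x = -2: f_y(-2, y) = 6*y**2 - 20*y - 36; no integer root y with |y| ≤ 4.
  x = -1: f_y(-1, y) = 6*y**2 - 18*y - 20; no integer root y with |y| ≤ 4.
  x = 0: f_y(0, y) = 6*y**2 - 16*y - 8; no integer root y with |y| ≤ 4.
  x = 1: f_y(1, y) = 6*y**2 - 14*y; vanishes at y ∈ {0}. (1, 0): f_x = 9 ≠ 0.
  x = 2: f_y(2, y) = 6*y**2 - 12*y + 4; no integer root y with |y| ≤ 4.
  x = 3: f_y(3, y) = 6*y**2 - 10*y + 4; vanishes at y ∈ {1}. (3, 1): f_x = 0, f = 0 — SINGULAR.
  x = 4: f_y(4, y) = 6*y**2 - 8*y; vanishes at y ∈ {0}. (4, 0): f_x = 6 ≠ 0.
Only singular point on the grid: (3, 1).
Classify: substitute x = 3 + u, y = 1 + v and expand: f = u**3 - 2*u**2*v - u**2 + u*v**2 + 2*v**3 + v**2.
No constant or linear terms (consistent with a singular point). Quadratic part: -u**2 + v**2. Cubic part: u**3 - 2*u**2*v + u*v**2 + 2*v**3.
The quadratic part v**2 - u**2 = (v − u)(v + u) splits into two distinct linear factors, so there are two distinct tangent lines y − 1 = ±(x − 3) — this is a node (ordinary double point).
Classification: node.


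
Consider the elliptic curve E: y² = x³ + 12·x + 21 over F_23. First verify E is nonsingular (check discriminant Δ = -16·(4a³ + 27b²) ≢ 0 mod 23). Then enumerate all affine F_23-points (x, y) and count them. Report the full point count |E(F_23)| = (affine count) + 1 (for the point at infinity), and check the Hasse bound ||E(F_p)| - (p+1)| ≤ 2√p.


Affine points = {(4, 8), (4, 15), (8, 10), (8, 13), (11, 9), (11, 14), (14, 9), (14, 14), (16, 10), (16, 13), (17, 3), (17, 20), (19, 1), (19, 22), (20, 2), (20, 21), (21, 9), (21, 14), (22, 10), (22, 13)}; affine count = 20; |E(F_23)| = 21.

Discriminant check: Δ ∝ 4a³ + 27b² = 4·12³ + 27·21² = 4·1728 + 27·441 ≡ 5 (mod 23). Nonzero ⇒ E is nonsingular.
For each x ∈ F_23, compute rhs = x³ + 12·x + 21 mod 23, then count y ∈ F_23 with y² ≡ rhs.
  x = 0: rhs = 21, matching y values: none (0 points).
  x = 1: rhs = 11, matching y values: none (0 points).
  x = 2: rhs = 7, matching y values: none (0 points).
  x = 3: rhs = 15, matching y values: none (0 points).
  x = 4: rhs = 18, matching y values: 8, 15 (2 points).
  x = 5: rhs = 22, matching y values: none (0 points).
  x = 6: rhs = 10, matching y values: none (0 points).
  x = 7: rhs = 11, matching y values: none (0 points).
  x = 8: rhs = 8, matching y values: 10, 13 (2 points).
  x = 9: rhs = 7, matching y values: none (0 points).
  x = 10: rhs = 14, matching y values: none (0 points).
  x = 11: rhs = 12, matching y values: 9, 14 (2 points).
  x = 12: rhs = 7, matching y values: none (0 points).
  x = 13: rhs = 5, matching y values: none (0 points).
  x = 14: rhs = 12, matching y values: 9, 14 (2 points).
  x = 15: rhs = 11, matching y values: none (0 points).
  x = 16: rhs = 8, matching y values: 10, 13 (2 points).
  x = 17: rhs = 9, matching y values: 3, 20 (2 points).
  x = 18: rhs = 20, matching y values: none (0 points).
  x = 19: rhs = 1, matching y values: 1, 22 (2 points).
  x = 20: rhs = 4, matching y values: 2, 21 (2 points).
  x = 21: rhs = 12, matching y values: 9, 14 (2 points).
  x = 22: rhs = 8, matching y values: 10, 13 (2 points).
Total affine count: 20.
Full point count |E(F_23)| = 20 + 1 = 21.
Hasse bound: |21 − (23+1)| = |-3| = 3 ≤ 2√23 ≈ 9.5917 ✓.


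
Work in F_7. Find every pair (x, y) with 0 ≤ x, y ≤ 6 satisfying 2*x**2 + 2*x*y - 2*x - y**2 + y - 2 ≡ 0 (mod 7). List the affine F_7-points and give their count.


Affine F_7-points: {(0, 4), (1, 1), (1, 2), (4, 4), (4, 5), (5, 2), (6, 1), (6, 5)}; count = 8.

For each of the 49 pairs (x, y) ∈ F_7², evaluate f(x, y) mod 7. Record the zeros.
  x = 0: [0↦5, 1↦5, 2↦3, 3↦6, 4↦0, 5↦6, 6↦3]  zeros at y ∈ {4}
  x = 1: [0↦5, 1↦0, 2↦0, 3↦5, 4↦1, 5↦2, 6↦1]  zeros at y ∈ {1, 2}
  x = 2: [0↦2, 1↦6, 2↦1, 3↦1, 4↦6, 5↦2, 6↦3]  zeros at y ∈ ∅
  x = 3: [0↦3, 1↦2, 2↦6, 3↦1, 4↦1, 5↦6, 6↦2]  zeros at y ∈ ∅
  x = 4: [0↦1, 1↦2, 2↦1, 3↦5, 4↦0, 5↦0, 6↦5]  zeros at y ∈ {4, 5}
  x = 5: [0↦3, 1↦6, 2↦0, 3↦6, 4↦3, 5↦5, 6↦5]  zeros at y ∈ {2}
  x = 6: [0↦2, 1↦0, 2↦3, 3↦4, 4↦3, 5↦0, 6↦2]  zeros at y ∈ {1, 5}
Collecting zeros: affine points = {(0, 4), (1, 1), (1, 2), (4, 4), (4, 5), (5, 2), (6, 1), (6, 5)}.
Total count |C(F_7)_aff| = 8.


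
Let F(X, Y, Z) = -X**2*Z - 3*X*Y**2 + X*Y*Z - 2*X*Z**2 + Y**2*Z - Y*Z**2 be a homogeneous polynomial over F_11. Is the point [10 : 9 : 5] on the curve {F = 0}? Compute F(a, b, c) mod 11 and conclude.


F(10,9,5) ≡ 5 (mod 11); P is NOT on the curve.

Evaluate F(10, 9, 5) term-by-term (mod 11).
  -X**2*Z ↦ -1·100·1·5 = -500
  -3*X*Y**2 ↦ -3·10·81·1 = -2430
  X*Y*Z ↦ 1·10·9·5 = 450
  -2*X*Z**2 ↦ -2·10·1·25 = -500
  Y**2*Z ↦ 1·1·81·5 = 405
  -Y*Z**2 ↦ -1·1·9·25 = -225
Sum: F(10, 9, 5) = (-500) + (-2430) + (450) + (-500) + (405) + (-225) = -2800.
Reducing mod 11: -2800 ≡ 5 (mod 11).
Since F(a, b, c) ≡ 5 ≠ 0 (mod 11), P does NOT lie on the curve.


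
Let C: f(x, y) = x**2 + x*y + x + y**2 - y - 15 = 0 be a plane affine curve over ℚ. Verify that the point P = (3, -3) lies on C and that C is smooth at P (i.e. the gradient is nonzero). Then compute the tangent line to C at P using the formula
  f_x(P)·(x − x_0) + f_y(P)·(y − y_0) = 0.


Tangent line at P: 4*x - 4*y - 24 = 0.

Step 1: f(3, -3) = 0, so P lies on C.
Step 2: partial derivatives
  f_x(x, y) = 2*x + y + 1, f_y(x, y) = x + 2*y - 1.
  f_x(P) = 4, f_y(P) = -4 (gradient nonzero, so P is smooth).
Step 3: tangent line at P: 4·(x − 3) + -4·(y − -3) = 0.
Expanding: 4*x - 4*y - 24 = 0.


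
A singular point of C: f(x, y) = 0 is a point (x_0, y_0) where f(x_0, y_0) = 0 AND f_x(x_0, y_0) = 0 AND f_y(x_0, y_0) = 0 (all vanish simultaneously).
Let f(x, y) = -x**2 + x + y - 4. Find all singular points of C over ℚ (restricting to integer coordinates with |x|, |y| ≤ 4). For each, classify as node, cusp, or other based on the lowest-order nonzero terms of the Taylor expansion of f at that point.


No singular points in the scanned grid; C is smooth there.

Compute partial derivatives:
  f_x = 1 - 2*x.
  f_y = 1.
f_y = 1 is a nonzero constant, so f_y never vanishes: no point (x, y) can satisfy f = f_x = f_y = 0. In particular no (x, y) ∈ {−4, ..., 4}² is singular; the curve is smooth.


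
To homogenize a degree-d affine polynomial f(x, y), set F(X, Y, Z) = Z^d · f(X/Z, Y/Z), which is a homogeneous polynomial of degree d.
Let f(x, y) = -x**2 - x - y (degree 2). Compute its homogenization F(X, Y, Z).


F(X, Y, Z) = -X**2 - X*Z - Y*Z

deg(f) = 2.
Substitute x = X/Z, y = Y/Z into f, then multiply by Z^2.
  monomial -1·x^2·y^0 ↦ -1·X^2·Y^0·Z^0.
  monomial -1·x^1·y^0 ↦ -1·X^1·Y^0·Z^1.
  monomial -1·x^0·y^1 ↦ -1·X^0·Y^1·Z^1.
Collecting: F(X, Y, Z) = -X**2 - X*Z - Y*Z.


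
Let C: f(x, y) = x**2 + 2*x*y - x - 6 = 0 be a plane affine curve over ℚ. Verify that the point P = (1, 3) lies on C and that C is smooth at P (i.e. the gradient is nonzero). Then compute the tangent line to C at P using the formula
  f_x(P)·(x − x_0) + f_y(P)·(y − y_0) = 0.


Tangent line at P: 7*x + 2*y - 13 = 0.

Step 1: f(1, 3) = 0, so P lies on C.
Step 2: partial derivatives
  f_x(x, y) = 2*x + 2*y - 1, f_y(x, y) = 2*x.
  f_x(P) = 7, f_y(P) = 2 (gradient nonzero, so P is smooth).
Step 3: tangent line at P: 7·(x − 1) + 2·(y − 3) = 0.
Expanding: 7*x + 2*y - 13 = 0.


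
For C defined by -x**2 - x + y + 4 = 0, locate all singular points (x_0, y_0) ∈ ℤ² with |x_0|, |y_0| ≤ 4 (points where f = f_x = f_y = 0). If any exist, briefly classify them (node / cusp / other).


No singular points in the scanned grid; C is smooth there.

Compute partial derivatives:
  f_x = -2*x - 1.
  f_y = 1.
f_y = 1 is a nonzero constant, so f_y never vanishes: no point (x, y) can satisfy f = f_x = f_y = 0. In particular no (x, y) ∈ {−4, ..., 4}² is singular; the curve is smooth.


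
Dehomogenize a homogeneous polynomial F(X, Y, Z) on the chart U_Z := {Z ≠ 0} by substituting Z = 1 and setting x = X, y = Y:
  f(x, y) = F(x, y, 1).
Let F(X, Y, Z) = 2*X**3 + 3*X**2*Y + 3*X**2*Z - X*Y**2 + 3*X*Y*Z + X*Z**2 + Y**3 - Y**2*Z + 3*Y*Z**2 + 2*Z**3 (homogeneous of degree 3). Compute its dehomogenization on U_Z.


f(x, y) = 2*x**3 + 3*x**2*y + 3*x**2 - x*y**2 + 3*x*y + x + y**3 - y**2 + 3*y + 2

On U_Z we set Z = 1. Each monomial c·X^i·Y^j·Z^k in F becomes c·x^i·y^j·1^k = c·x^i·y^j.
Substituting Z = 1: F(X, Y, 1) = 2*x**3 + 3*x**2*y + 3*x**2 - x*y**2 + 3*x*y + x + y**3 - y**2 + 3*y + 2.
Note: deg(f) ≤ deg(F) = 3; strict inequality happens when F is divisible by Z (lost terms).


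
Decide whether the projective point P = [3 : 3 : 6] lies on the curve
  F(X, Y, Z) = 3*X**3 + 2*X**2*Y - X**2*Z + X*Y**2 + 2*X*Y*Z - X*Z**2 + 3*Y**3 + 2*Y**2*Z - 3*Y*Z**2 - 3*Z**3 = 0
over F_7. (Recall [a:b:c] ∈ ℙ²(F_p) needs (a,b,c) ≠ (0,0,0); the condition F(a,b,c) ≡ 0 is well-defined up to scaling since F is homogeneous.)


F(3,3,6) ≡ 4 (mod 7); P is NOT on the curve.

Evaluate F(3, 3, 6) term-by-term (mod 7).
  3*X**3 ↦ 3·27·1·1 = 81
  2*X**2*Y ↦ 2·9·3·1 = 54
  -X**2*Z ↦ -1·9·1·6 = -54
  X*Y**2 ↦ 1·3·9·1 = 27
  2*X*Y*Z ↦ 2·3·3·6 = 108
  -X*Z**2 ↦ -1·3·1·36 = -108
  3*Y**3 ↦ 3·1·27·1 = 81
  2*Y**2*Z ↦ 2·1·9·6 = 108
  -3*Y*Z**2 ↦ -3·1·3·36 = -324
  -3*Z**3 ↦ -3·1·1·216 = -648
Sum: F(3, 3, 6) = (81) + (54) + (-54) + (27) + (108) + (-108) + (81) + (108) + (-324) + (-648) = -675.
Reducing mod 7: -675 ≡ 4 (mod 7).
Since F(a, b, c) ≡ 4 ≠ 0 (mod 7), P does NOT lie on the curve.


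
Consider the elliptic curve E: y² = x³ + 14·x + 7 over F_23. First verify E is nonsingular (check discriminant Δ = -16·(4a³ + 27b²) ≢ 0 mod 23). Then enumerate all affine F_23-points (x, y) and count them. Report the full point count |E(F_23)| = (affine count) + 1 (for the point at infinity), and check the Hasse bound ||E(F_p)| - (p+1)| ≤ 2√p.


Affine points = {(4, 9), (4, 14), (5, 8), (5, 15), (6, 10), (6, 13), (14, 7), (14, 16), (15, 2), (15, 21), (16, 7), (16, 16), (17, 11), (17, 12), (19, 5), (19, 18)}; affine count = 16; |E(F_23)| = 17.

Discriminant check: Δ ∝ 4a³ + 27b² = 4·14³ + 27·7² = 4·2744 + 27·49 ≡ 17 (mod 23). Nonzero ⇒ E is nonsingular.
For each x ∈ F_23, compute rhs = x³ + 14·x + 7 mod 23, then count y ∈ F_23 with y² ≡ rhs.
  x = 0: rhs = 7, matching y values: none (0 points).
  x = 1: rhs = 22, matching y values: none (0 points).
  x = 2: rhs = 20, matching y values: none (0 points).
  x = 3: rhs = 7, matching y values: none (0 points).
  x = 4: rhs = 12, matching y values: 9, 14 (2 points).
  x = 5: rhs = 18, matching y values: 8, 15 (2 points).
  x = 6: rhs = 8, matching y values: 10, 13 (2 points).
  x = 7: rhs = 11, matching y values: none (0 points).
  x = 8: rhs = 10, matching y values: none (0 points).
  x = 9: rhs = 11, matching y values: none (0 points).
  x = 10: rhs = 20, matching y values: none (0 points).
  x = 11: rhs = 20, matching y values: none (0 points).
  x = 12: rhs = 17, matching y values: none (0 points).
  x = 13: rhs = 17, matching y values: none (0 points).
  x = 14: rhs = 3, matching y values: 7, 16 (2 points).
  x = 15: rhs = 4, matching y values: 2, 21 (2 points).
  x = 16: rhs = 3, matching y values: 7, 16 (2 points).
  x = 17: rhs = 6, matching y values: 11, 12 (2 points).
  x = 18: rhs = 19, matching y values: none (0 points).
  x = 19: rhs = 2, matching y values: 5, 18 (2 points).
  x = 20: rhs = 7, matching y values: none (0 points).
  x = 21: rhs = 17, matching y values: none (0 points).
  x = 22: rhs = 15, matching y values: none (0 points).
Total affine count: 16.
Full point count |E(F_23)| = 16 + 1 = 17.
Hasse bound: |17 − (23+1)| = |-7| = 7 ≤ 2√23 ≈ 9.5917 ✓.


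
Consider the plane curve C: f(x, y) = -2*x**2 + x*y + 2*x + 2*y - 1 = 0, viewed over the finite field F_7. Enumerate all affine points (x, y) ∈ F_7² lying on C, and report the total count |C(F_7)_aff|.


Affine F_7-points: {(0, 4), (1, 5), (2, 3), (3, 4), (4, 3), (6, 5)}; count = 6.

For each of the 49 pairs (x, y) ∈ F_7², evaluate f(x, y) mod 7. Record the zeros.
  x = 0: [0↦6, 1↦1, 2↦3, 3↦5, 4↦0, 5↦2, 6↦4]  zeros at y ∈ {4}
  x = 1: [0↦6, 1↦2, 2↦5, 3↦1, 4↦4, 5↦0, 6↦3]  zeros at y ∈ {5}
  x = 2: [0↦2, 1↦6, 2↦3, 3↦0, 4↦4, 5↦1, 6↦5]  zeros at y ∈ {3}
  x = 3: [0↦1, 1↦6, 2↦4, 3↦2, 4↦0, 5↦5, 6↦3]  zeros at y ∈ {4}
  x = 4: [0↦3, 1↦2, 2↦1, 3↦0, 4↦6, 5↦5, 6↦4]  zeros at y ∈ {3}
  x = 5: [0↦1, 1↦1, 2↦1, 3↦1, 4↦1, 5↦1, 6↦1]  zeros at y ∈ ∅
  x = 6: [0↦2, 1↦3, 2↦4, 3↦5, 4↦6, 5↦0, 6↦1]  zeros at y ∈ {5}
Collecting zeros: affine points = {(0, 4), (1, 5), (2, 3), (3, 4), (4, 3), (6, 5)}.
Total count |C(F_7)_aff| = 6.


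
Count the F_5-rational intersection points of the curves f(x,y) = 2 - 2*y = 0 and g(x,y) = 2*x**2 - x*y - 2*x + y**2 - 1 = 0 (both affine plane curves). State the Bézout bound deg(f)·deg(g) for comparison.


Common zeros: {(0, 1), (4, 1)}; count = 2; Bézout bound = 2.

deg(f) = 1, deg(g) = 2, so Bézout bound = 2.
Scan x ∈ F_5. For each x, list the y ∈ F_5 with f(x, y) ≡ 0 and those with g(x, y) ≡ 0 (mod 5); the common zeros in that column are the intersection.
  x = 0: f ≡ 0 at y ∈ {1}; g ≡ 0 at y ∈ {1, 4}; common: {1}.
  x = 1: f ≡ 0 at y ∈ {1}; g ≡ 0 at y ∈ {3}; common: ∅.
  x = 2: f ≡ 0 at y ∈ {1}; g ≡ 0 at y ∈ ∅; common: ∅.
  x = 3: f ≡ 0 at y ∈ {1}; g ≡ 0 at y ∈ {4}; common: ∅.
  x = 4: f ≡ 0 at y ∈ {1}; g ≡ 0 at y ∈ {1, 3}; common: {1}.
Collecting: common zeros = {(0, 1), (4, 1)}, so the count is 2.
Comparison with the Bézout bound: 2 ≤ 2 = deg(f)·deg(g), as expected for curves with no common component (the bound is attained).


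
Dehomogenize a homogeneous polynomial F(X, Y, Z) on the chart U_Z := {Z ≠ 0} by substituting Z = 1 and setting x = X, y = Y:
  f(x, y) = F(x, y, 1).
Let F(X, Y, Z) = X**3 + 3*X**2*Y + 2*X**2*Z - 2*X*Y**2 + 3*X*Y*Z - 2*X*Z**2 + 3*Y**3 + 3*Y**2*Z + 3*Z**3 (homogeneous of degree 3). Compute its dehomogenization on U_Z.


f(x, y) = x**3 + 3*x**2*y + 2*x**2 - 2*x*y**2 + 3*x*y - 2*x + 3*y**3 + 3*y**2 + 3

On U_Z we set Z = 1. Each monomial c·X^i·Y^j·Z^k in F becomes c·x^i·y^j·1^k = c·x^i·y^j.
Substituting Z = 1: F(X, Y, 1) = x**3 + 3*x**2*y + 2*x**2 - 2*x*y**2 + 3*x*y - 2*x + 3*y**3 + 3*y**2 + 3.
Note: deg(f) ≤ deg(F) = 3; strict inequality happens when F is divisible by Z (lost terms).


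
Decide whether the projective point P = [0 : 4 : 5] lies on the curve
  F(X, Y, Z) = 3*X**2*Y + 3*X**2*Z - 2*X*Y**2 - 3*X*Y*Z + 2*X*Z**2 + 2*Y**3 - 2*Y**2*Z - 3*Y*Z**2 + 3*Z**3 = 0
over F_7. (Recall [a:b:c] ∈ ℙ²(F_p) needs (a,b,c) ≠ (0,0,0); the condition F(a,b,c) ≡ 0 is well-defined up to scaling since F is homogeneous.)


F(0,4,5) ≡ 1 (mod 7); P is NOT on the curve.

Evaluate F(0, 4, 5) term-by-term (mod 7).
  3*X**2*Y ↦ 3·0·4·1 = 0
  3*X**2*Z ↦ 3·0·1·5 = 0
  -2*X*Y**2 ↦ -2·0·16·1 = 0
  -3*X*Y*Z ↦ -3·0·4·5 = 0
  2*X*Z**2 ↦ 2·0·1·25 = 0
  2*Y**3 ↦ 2·1·64·1 = 128
  -2*Y**2*Z ↦ -2·1·16·5 = -160
  -3*Y*Z**2 ↦ -3·1·4·25 = -300
  3*Z**3 ↦ 3·1·1·125 = 375
Sum: F(0, 4, 5) = (0) + (0) + (0) + (0) + (0) + (128) + (-160) + (-300) + (375) = 43.
Reducing mod 7: 43 ≡ 1 (mod 7).
Since F(a, b, c) ≡ 1 ≠ 0 (mod 7), P does NOT lie on the curve.


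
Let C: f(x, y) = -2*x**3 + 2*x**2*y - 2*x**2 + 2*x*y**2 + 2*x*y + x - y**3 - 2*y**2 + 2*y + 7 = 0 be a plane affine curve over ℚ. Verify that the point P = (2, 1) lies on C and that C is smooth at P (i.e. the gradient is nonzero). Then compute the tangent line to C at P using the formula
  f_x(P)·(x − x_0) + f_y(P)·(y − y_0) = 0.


Tangent line at P: -19*x + 15*y + 23 = 0.

Step 1: f(2, 1) = 0, so P lies on C.
Step 2: partial derivatives
  f_x(x, y) = -6*x**2 + 4*x*y - 4*x + 2*y**2 + 2*y + 1, f_y(x, y) = 2*x**2 + 4*x*y + 2*x - 3*y**2 - 4*y + 2.
  f_x(P) = -19, f_y(P) = 15 (gradient nonzero, so P is smooth).
Step 3: tangent line at P: -19·(x − 2) + 15·(y − 1) = 0.
Expanding: -19*x + 15*y + 23 = 0.


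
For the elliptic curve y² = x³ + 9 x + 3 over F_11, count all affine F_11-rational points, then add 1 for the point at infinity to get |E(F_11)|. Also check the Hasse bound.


Affine points = {(0, 5), (0, 6), (4, 2), (4, 9), (6, 3), (6, 8), (8, 2), (8, 9), (10, 2), (10, 9)}; affine count = 10; |E(F_11)| = 11.

Discriminant check: Δ ∝ 4a³ + 27b² = 4·9³ + 27·3² = 4·729 + 27·9 ≡ 2 (mod 11). Nonzero ⇒ E is nonsingular.
For each x ∈ F_11, compute rhs = x³ + 9·x + 3 mod 11, then count y ∈ F_11 with y² ≡ rhs.
  x = 0: rhs = 3, matching y values: 5, 6 (2 points).
  x = 1: rhs = 2, matching y values: none (0 points).
  x = 2: rhs = 7, matching y values: none (0 points).
  x = 3: rhs = 2, matching y values: none (0 points).
  x = 4: rhs = 4, matching y values: 2, 9 (2 points).
  x = 5: rhs = 8, matching y values: none (0 points).
  x = 6: rhs = 9, matching y values: 3, 8 (2 points).
  x = 7: rhs = 2, matching y values: none (0 points).
  x = 8: rhs = 4, matching y values: 2, 9 (2 points).
  x = 9: rhs = 10, matching y values: none (0 points).
  x = 10: rhs = 4, matching y values: 2, 9 (2 points).
Total affine count: 10.
Full point count |E(F_11)| = 10 + 1 = 11.
Hasse bound: |11 − (11+1)| = |-1| = 1 ≤ 2√11 ≈ 6.6332 ✓.


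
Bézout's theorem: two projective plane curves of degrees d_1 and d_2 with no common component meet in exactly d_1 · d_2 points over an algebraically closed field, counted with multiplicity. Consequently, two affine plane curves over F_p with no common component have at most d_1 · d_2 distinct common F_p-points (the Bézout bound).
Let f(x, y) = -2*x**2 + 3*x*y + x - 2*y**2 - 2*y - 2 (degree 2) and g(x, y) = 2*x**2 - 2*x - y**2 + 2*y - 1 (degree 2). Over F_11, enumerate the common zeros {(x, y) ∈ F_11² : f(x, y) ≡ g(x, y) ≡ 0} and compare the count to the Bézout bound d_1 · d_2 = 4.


Common zeros: {(3, 2)}; count = 1; Bézout bound = 4.

deg(f) = 2, deg(g) = 2, so Bézout bound = 4.
Scan x ∈ F_11. For each x, list the y ∈ F_11 with f(x, y) ≡ 0 and those with g(x, y) ≡ 0 (mod 11); the common zeros in that column are the intersection.
  x = 0: f ≡ 0 at y ∈ ∅; g ≡ 0 at y ∈ {1}; common: ∅.
  x = 1: f ≡ 0 at y ∈ ∅; g ≡ 0 at y ∈ {1}; common: ∅.
  x = 2: f ≡ 0 at y ∈ ∅; g ≡ 0 at y ∈ {3, 10}; common: ∅.
  x = 3: f ≡ 0 at y ∈ {2, 7}; g ≡ 0 at y ∈ {0, 2}; common: {2}.
  x = 4: f ≡ 0 at y ∈ {1, 4}; g ≡ 0 at y ∈ ∅; common: ∅.
  x = 5: f ≡ 0 at y ∈ ∅; g ≡ 0 at y ∈ ∅; common: ∅.
  x = 6: f ≡ 0 at y ∈ {2, 6}; g ≡ 0 at y ∈ {5, 8}; common: ∅.
  x = 7: f ≡ 0 at y ∈ ∅; g ≡ 0 at y ∈ ∅; common: ∅.
  x = 8: f ≡ 0 at y ∈ {4, 7}; g ≡ 0 at y ∈ ∅; common: ∅.
  x = 9: f ≡ 0 at y ∈ {1, 6}; g ≡ 0 at y ∈ {0, 2}; common: ∅.
  x = 10: f ≡ 0 at y ∈ ∅; g ≡ 0 at y ∈ {3, 10}; common: ∅.
Collecting: common zeros = {(3, 2)}, so the count is 1.
Comparison with the Bézout bound: 1 ≤ 4 = deg(f)·deg(g), as expected for curves with no common component (the affine F_11-count falls short of the bound because intersections may lie at infinity, over extension fields, or carry multiplicity).


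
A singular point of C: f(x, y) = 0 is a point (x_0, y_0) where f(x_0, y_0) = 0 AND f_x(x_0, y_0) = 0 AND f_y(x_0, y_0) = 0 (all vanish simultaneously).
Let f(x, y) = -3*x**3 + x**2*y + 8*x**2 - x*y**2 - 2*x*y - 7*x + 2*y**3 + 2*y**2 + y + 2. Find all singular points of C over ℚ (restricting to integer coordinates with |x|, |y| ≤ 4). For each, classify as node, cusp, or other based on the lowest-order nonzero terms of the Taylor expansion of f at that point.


Singular points: {(1, 0)}; classification: node.

Compute partial derivatives:
  f_x = -9*x**2 + 2*x*y + 16*x - y**2 - 2*y - 7.
  f_y = x**2 - 2*x*y - 2*x + 6*y**2 + 4*y + 1.
Scan x_0 ∈ {−4, ..., 4}. For each x_0, f_y(x_0, y) is a polynomial in y; find its integer roots y ∈ {−4, ..., 4}, then test f_x and f at those candidates.
  x = -4: f_y(-4, y) = 6*y**2 + 12*y + 25; no integer root y with |y| ≤ 4.
  x = -3: f_y(-3, y) = 6*y**2 + 10*y + 16; no integer root y with |y| ≤ 4.
  x = -2: f_y(-2, y) = 6*y**2 + 8*y + 9; no integer root y with |y| ≤ 4.
  x = -1: f_y(-1, y) = 6*y**2 + 6*y + 4; no integer root y with |y| ≤ 4.
  x = 0: f_y(0, y) = 6*y**2 + 4*y + 1; no integer root y with |y| ≤ 4.
  x = 1: f_y(1, y) = 6*y**2 + 2*y; vanishes at y ∈ {0}. (1, 0): f_x = 0, f = 0 — SINGULAR.
  x = 2: f_y(2, y) = 6*y**2 + 1; no integer root y with |y| ≤ 4.
  x = 3: f_y(3, y) = 6*y**2 - 2*y + 4; no integer root y with |y| ≤ 4.
  x = 4: f_y(4, y) = 6*y**2 - 4*y + 9; no integer root y with |y| ≤ 4.
Only singular point on the grid: (1, 0).
Classify: substitute x = 1 + u, y = 0 + v and expand: f = -3*u**3 + u**2*v - u**2 - u*v**2 + 2*v**3 + v**2.
No constant or linear terms (consistent with a singular point). Quadratic part: -u**2 + v**2. Cubic part: -3*u**3 + u**2*v - u*v**2 + 2*v**3.
The quadratic part v**2 - u**2 = (v − u)(v + u) splits into two distinct linear factors, so there are two distinct tangent lines y − 0 = ±(x − 1) — this is a node (ordinary double point).
Classification: node.


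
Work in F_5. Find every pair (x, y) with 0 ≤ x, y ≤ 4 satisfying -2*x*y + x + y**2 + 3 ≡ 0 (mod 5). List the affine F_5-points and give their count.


Affine F_5-points: {(2, 0), (2, 4), (4, 1), (4, 2)}; count = 4.

For each of the 25 pairs (x, y) ∈ F_5², evaluate f(x, y) mod 5. Record the zeros.
  x = 0: [0↦3, 1↦4, 2↦2, 3↦2, 4↦4]  zeros at y ∈ ∅
  x = 1: [0↦4, 1↦3, 2↦4, 3↦2, 4↦2]  zeros at y ∈ ∅
  x = 2: [0↦0, 1↦2, 2↦1, 3↦2, 4↦0]  zeros at y ∈ {0, 4}
  x = 3: [0↦1, 1↦1, 2↦3, 3↦2, 4↦3]  zeros at y ∈ ∅
  x = 4: [0↦2, 1↦0, 2↦0, 3↦2, 4↦1]  zeros at y ∈ {1, 2}
Collecting zeros: affine points = {(2, 0), (2, 4), (4, 1), (4, 2)}.
Total count |C(F_5)_aff| = 4.


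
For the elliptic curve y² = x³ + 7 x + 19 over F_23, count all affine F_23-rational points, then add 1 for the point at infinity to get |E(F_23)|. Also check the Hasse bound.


Affine points = {(1, 2), (1, 21), (2, 8), (2, 15), (5, 8), (5, 15), (6, 1), (6, 22), (8, 9), (8, 14), (9, 11), (9, 12), (10, 10), (10, 13), (11, 1), (11, 22), (14, 3), (14, 20), (15, 7), (15, 16), (16, 8), (16, 15)}; affine count = 22; |E(F_23)| = 23.

Discriminant check: Δ ∝ 4a³ + 27b² = 4·7³ + 27·19² = 4·343 + 27·361 ≡ 10 (mod 23). Nonzero ⇒ E is nonsingular.
For each x ∈ F_23, compute rhs = x³ + 7·x + 19 mod 23, then count y ∈ F_23 with y² ≡ rhs.
  x = 0: rhs = 19, matching y values: none (0 points).
  x = 1: rhs = 4, matching y values: 2, 21 (2 points).
  x = 2: rhs = 18, matching y values: 8, 15 (2 points).
  x = 3: rhs = 21, matching y values: none (0 points).
  x = 4: rhs = 19, matching y values: none (0 points).
  x = 5: rhs = 18, matching y values: 8, 15 (2 points).
  x = 6: rhs = 1, matching y values: 1, 22 (2 points).
  x = 7: rhs = 20, matching y values: none (0 points).
  x = 8: rhs = 12, matching y values: 9, 14 (2 points).
  x = 9: rhs = 6, matching y values: 11, 12 (2 points).
  x = 10: rhs = 8, matching y values: 10, 13 (2 points).
  x = 11: rhs = 1, matching y values: 1, 22 (2 points).
  x = 12: rhs = 14, matching y values: none (0 points).
  x = 13: rhs = 7, matching y values: none (0 points).
  x = 14: rhs = 9, matching y values: 3, 20 (2 points).
  x = 15: rhs = 3, matching y values: 7, 16 (2 points).
  x = 16: rhs = 18, matching y values: 8, 15 (2 points).
  x = 17: rhs = 14, matching y values: none (0 points).
  x = 18: rhs = 20, matching y values: none (0 points).
  x = 19: rhs = 19, matching y values: none (0 points).
  x = 20: rhs = 17, matching y values: none (0 points).
  x = 21: rhs = 20, matching y values: none (0 points).
  x = 22: rhs = 11, matching y values: none (0 points).
Total affine count: 22.
Full point count |E(F_23)| = 22 + 1 = 23.
Hasse bound: |23 − (23+1)| = |-1| = 1 ≤ 2√23 ≈ 9.5917 ✓.


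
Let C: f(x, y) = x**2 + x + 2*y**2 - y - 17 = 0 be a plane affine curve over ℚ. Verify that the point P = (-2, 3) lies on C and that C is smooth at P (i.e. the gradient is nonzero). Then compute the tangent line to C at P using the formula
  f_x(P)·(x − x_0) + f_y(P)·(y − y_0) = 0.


Tangent line at P: -3*x + 11*y - 39 = 0.

Step 1: f(-2, 3) = 0, so P lies on C.
Step 2: partial derivatives
  f_x(x, y) = 2*x + 1, f_y(x, y) = 4*y - 1.
  f_x(P) = -3, f_y(P) = 11 (gradient nonzero, so P is smooth).
Step 3: tangent line at P: -3·(x − -2) + 11·(y − 3) = 0.
Expanding: -3*x + 11*y - 39 = 0.


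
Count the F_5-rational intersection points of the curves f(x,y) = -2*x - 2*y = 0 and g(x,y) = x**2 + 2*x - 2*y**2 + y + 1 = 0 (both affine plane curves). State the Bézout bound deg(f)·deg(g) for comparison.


Common zeros: {(3, 2)}; count = 1; Bézout bound = 2.

deg(f) = 1, deg(g) = 2, so Bézout bound = 2.
Scan x ∈ F_5. For each x, list the y ∈ F_5 with f(x, y) ≡ 0 and those with g(x, y) ≡ 0 (mod 5); the common zeros in that column are the intersection.
  x = 0: f ≡ 0 at y ∈ {0}; g ≡ 0 at y ∈ {1, 2}; common: ∅.
  x = 1: f ≡ 0 at y ∈ {4}; g ≡ 0 at y ∈ ∅; common: ∅.
  x = 2: f ≡ 0 at y ∈ {3}; g ≡ 0 at y ∈ ∅; common: ∅.
  x = 3: f ≡ 0 at y ∈ {2}; g ≡ 0 at y ∈ {1, 2}; common: {2}.
  x = 4: f ≡ 0 at y ∈ {1}; g ≡ 0 at y ∈ {0, 3}; common: ∅.
Collecting: common zeros = {(3, 2)}, so the count is 1.
Comparison with the Bézout bound: 1 ≤ 2 = deg(f)·deg(g), as expected for curves with no common component (the affine F_5-count falls short of the bound because intersections may lie at infinity, over extension fields, or carry multiplicity).


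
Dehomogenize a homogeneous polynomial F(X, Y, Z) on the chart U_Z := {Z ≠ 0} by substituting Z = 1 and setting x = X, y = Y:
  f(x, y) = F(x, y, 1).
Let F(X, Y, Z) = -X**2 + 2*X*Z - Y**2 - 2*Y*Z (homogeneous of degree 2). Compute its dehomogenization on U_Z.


f(x, y) = -x**2 + 2*x - y**2 - 2*y

On U_Z we set Z = 1. Each monomial c·X^i·Y^j·Z^k in F becomes c·x^i·y^j·1^k = c·x^i·y^j.
Substituting Z = 1: F(X, Y, 1) = -x**2 + 2*x - y**2 - 2*y.
Note: deg(f) ≤ deg(F) = 2; strict inequality happens when F is divisible by Z (lost terms).


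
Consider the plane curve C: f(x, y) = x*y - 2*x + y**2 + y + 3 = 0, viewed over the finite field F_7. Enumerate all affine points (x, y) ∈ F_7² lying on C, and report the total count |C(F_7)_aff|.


Affine F_7-points: {(1, 6), (3, 5), (5, 0), (5, 1), (6, 3), (6, 4)}; count = 6.

For each of the 49 pairs (x, y) ∈ F_7², evaluate f(x, y) mod 7. Record the zeros.
  x = 0: [0↦3, 1↦5, 2↦2, 3↦1, 4↦2, 5↦5, 6↦3]  zeros at y ∈ ∅
  x = 1: [0↦1, 1↦4, 2↦2, 3↦2, 4↦4, 5↦1, 6↦0]  zeros at y ∈ {6}
  x = 2: [0↦6, 1↦3, 2↦2, 3↦3, 4↦6, 5↦4, 6↦4]  zeros at y ∈ ∅
  x = 3: [0↦4, 1↦2, 2↦2, 3↦4, 4↦1, 5↦0, 6↦1]  zeros at y ∈ {5}
  x = 4: [0↦2, 1↦1, 2↦2, 3↦5, 4↦3, 5↦3, 6↦5]  zeros at y ∈ ∅
  x = 5: [0↦0, 1↦0, 2↦2, 3↦6, 4↦5, 5↦6, 6↦2]  zeros at y ∈ {0, 1}
  x = 6: [0↦5, 1↦6, 2↦2, 3↦0, 4↦0, 5↦2, 6↦6]  zeros at y ∈ {3, 4}
Collecting zeros: affine points = {(1, 6), (3, 5), (5, 0), (5, 1), (6, 3), (6, 4)}.
Total count |C(F_7)_aff| = 6.


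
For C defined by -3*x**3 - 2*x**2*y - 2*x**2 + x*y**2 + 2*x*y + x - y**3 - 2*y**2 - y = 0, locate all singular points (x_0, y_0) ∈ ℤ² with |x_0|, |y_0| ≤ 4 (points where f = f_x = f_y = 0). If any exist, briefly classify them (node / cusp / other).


Singular points: {(0, -1)}; classification: cusp.

Compute partial derivatives:
  f_x = -9*x**2 - 4*x*y - 4*x + y**2 + 2*y + 1.
  f_y = -2*x**2 + 2*x*y + 2*x - 3*y**2 - 4*y - 1.
Scan x_0 ∈ {−4, ..., 4}. For each x_0, f_y(x_0, y) is a polynomial in y; find its integer roots y ∈ {−4, ..., 4}, then test f_x and f at those candidates.
  x = -4: f_y(-4, y) = -3*y**2 - 12*y - 41; no integer root y with |y| ≤ 4.
  x = -3: f_y(-3, y) = -3*y**2 - 10*y - 25; no integer root y with |y| ≤ 4.
  x = -2: f_y(-2, y) = -3*y**2 - 8*y - 13; no integer root y with |y| ≤ 4.
  x = -1: f_y(-1, y) = -3*y**2 - 6*y - 5; no integer root y with |y| ≤ 4.
  x = 0: f_y(0, y) = -3*y**2 - 4*y - 1; vanishes at y ∈ {-1}. (0, -1): f_x = 0, f = 0 — SINGULAR.
  x = 1: f_y(1, y) = -3*y**2 - 2*y - 1; no integer root y with |y| ≤ 4.
  x = 2: f_y(2, y) = -3*y**2 - 5; no integer root y with |y| ≤ 4.
  x = 3: f_y(3, y) = -3*y**2 + 2*y - 13; no integer root y with |y| ≤ 4.
  x = 4: f_y(4, y) = -3*y**2 + 4*y - 25; no integer root y with |y| ≤ 4.
Only singular point on the grid: (0, -1).
Classify: substitute x = 0 + u, y = -1 + v and expand: f = -3*u**3 - 2*u**2*v + u*v**2 - v**3 + v**2.
No constant or linear terms (consistent with a singular point). Quadratic part: v**2. Cubic part: -3*u**3 - 2*u**2*v + u*v**2 - v**3.
The quadratic part v**2 is a perfect square, so there is a single (double) tangent line v = 0, i.e. y = -1. Restricting the cubic part to that line (v = 0) leaves -3*u**3 ≠ 0, so f is not divisible by v and the branch is v² ≈ 3*u**3 to lowest order — this is a cusp.
Classification: cusp.


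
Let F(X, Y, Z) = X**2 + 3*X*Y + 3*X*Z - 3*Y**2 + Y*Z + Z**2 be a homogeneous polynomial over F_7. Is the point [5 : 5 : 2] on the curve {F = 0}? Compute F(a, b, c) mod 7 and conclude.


F(5,5,2) ≡ 6 (mod 7); P is NOT on the curve.

Evaluate F(5, 5, 2) term-by-term (mod 7).
  X**2 ↦ 1·25·1·1 = 25
  3*X*Y ↦ 3·5·5·1 = 75
  3*X*Z ↦ 3·5·1·2 = 30
  -3*Y**2 ↦ -3·1·25·1 = -75
  Y*Z ↦ 1·1·5·2 = 10
  Z**2 ↦ 1·1·1·4 = 4
Sum: F(5, 5, 2) = (25) + (75) + (30) + (-75) + (10) + (4) = 69.
Reducing mod 7: 69 ≡ 6 (mod 7).
Since F(a, b, c) ≡ 6 ≠ 0 (mod 7), P does NOT lie on the curve.


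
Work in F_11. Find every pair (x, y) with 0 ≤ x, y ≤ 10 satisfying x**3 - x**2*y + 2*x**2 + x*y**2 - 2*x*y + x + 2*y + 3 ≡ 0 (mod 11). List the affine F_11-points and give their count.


Affine F_11-points: {(0, 4), (2, 7), (5, 5), (5, 6), (6, 0), (6, 4), (7, 0), (7, 4), (8, 8), (8, 10), (9, 3), (9, 9)}; count = 12.

For each of the 121 pairs (x, y) ∈ F_11², evaluate f(x, y) mod 11. Record the zeros.
  x = 0: [0↦3, 1↦5, 2↦7, 3↦9, 4↦0, 5↦2, 6↦4, 7↦6, 8↦8, 9↦10, 10↦1]  zeros at y ∈ {4}
  x = 1: [0↦7, 1↦7, 2↦9, 3↦2, 4↦8, 5↦5, 6↦4, 7↦5, 8↦8, 9↦2, 10↦9]  zeros at y ∈ ∅
  x = 2: [0↦10, 1↦6, 2↦6, 3↦10, 4↦7, 5↦8, 6↦2, 7↦0, 8↦2, 9↦8, 10↦7]  zeros at y ∈ {7}
  x = 3: [0↦7, 1↦8, 2↦4, 3↦6, 4↦3, 5↦6, 6↦4, 7↦8, 8↦7, 9↦1, 10↦1]  zeros at y ∈ ∅
  x = 4: [0↦4, 1↦8, 2↦9, 3↦7, 4↦2, 5↦5, 6↦5, 7↦2, 8↦7, 9↦9, 10↦8]  zeros at y ∈ ∅
  x = 5: [0↦7, 1↦1, 2↦5, 3↦8, 4↦10, 5↦0, 6↦0, 7↦10, 8↦8, 9↦5, 10↦1]  zeros at y ∈ {5, 6}
  x = 6: [0↦0, 1↦4, 2↦9, 3↦4, 4↦0, 5↦8, 6↦6, 7↦5, 8↦5, 9↦6, 10↦8]  zeros at y ∈ {0, 4}
  x = 7: [0↦0, 1↦1, 2↦5, 3↦1, 4↦0, 5↦2, 6↦7, 7↦4, 8↦4, 9↦7, 10↦2]  zeros at y ∈ {0, 4}
  x = 8: [0↦2, 1↦9, 2↦10, 3↦5, 4↦5, 5↦10, 6↦9, 7↦2, 8↦0, 9↦3, 10↦0]  zeros at y ∈ {8, 10}
  x = 9: [0↦1, 1↦1, 2↦8, 3↦0, 4↦10, 5↦5, 6↦7, 7↦5, 8↦10, 9↦0, 10↦8]  zeros at y ∈ {3, 9}
  x = 10: [0↦3, 1↦5, 2↦5, 3↦3, 4↦10, 5↦4, 6↦7, 7↦8, 8↦7, 9↦4, 10↦10]  zeros at y ∈ ∅
Collecting zeros: affine points = {(0, 4), (2, 7), (5, 5), (5, 6), (6, 0), (6, 4), (7, 0), (7, 4), (8, 8), (8, 10), (9, 3), (9, 9)}.
Total count |C(F_11)_aff| = 12.


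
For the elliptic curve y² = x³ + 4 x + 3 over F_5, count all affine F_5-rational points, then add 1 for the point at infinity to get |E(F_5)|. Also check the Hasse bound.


Affine points = {(2, 2), (2, 3)}; affine count = 2; |E(F_5)| = 3.

Discriminant check: Δ ∝ 4a³ + 27b² = 4·4³ + 27·3² = 4·64 + 27·9 ≡ 4 (mod 5). Nonzero ⇒ E is nonsingular.
For each x ∈ F_5, compute rhs = x³ + 4·x + 3 mod 5, then count y ∈ F_5 with y² ≡ rhs.
  x = 0: rhs = 3, matching y values: none (0 points).
  x = 1: rhs = 3, matching y values: none (0 points).
  x = 2: rhs = 4, matching y values: 2, 3 (2 points).
  x = 3: rhs = 2, matching y values: none (0 points).
  x = 4: rhs = 3, matching y values: none (0 points).
Total affine count: 2.
Full point count |E(F_5)| = 2 + 1 = 3.
Hasse bound: |3 − (5+1)| = |-3| = 3 ≤ 2√5 ≈ 4.4721 ✓.


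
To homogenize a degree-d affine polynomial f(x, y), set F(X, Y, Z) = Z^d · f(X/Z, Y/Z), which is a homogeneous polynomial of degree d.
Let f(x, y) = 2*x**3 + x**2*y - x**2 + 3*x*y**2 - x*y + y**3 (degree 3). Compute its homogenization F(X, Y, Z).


F(X, Y, Z) = 2*X**3 + X**2*Y - X**2*Z + 3*X*Y**2 - X*Y*Z + Y**3

deg(f) = 3.
Substitute x = X/Z, y = Y/Z into f, then multiply by Z^3.
  monomial 2·x^3·y^0 ↦ 2·X^3·Y^0·Z^0.
  monomial 1·x^2·y^1 ↦ 1·X^2·Y^1·Z^0.
  monomial -1·x^2·y^0 ↦ -1·X^2·Y^0·Z^1.
  monomial 3·x^1·y^2 ↦ 3·X^1·Y^2·Z^0.
  monomial -1·x^1·y^1 ↦ -1·X^1·Y^1·Z^1.
  monomial 1·x^0·y^3 ↦ 1·X^0·Y^3·Z^0.
Collecting: F(X, Y, Z) = 2*X**3 + X**2*Y - X**2*Z + 3*X*Y**2 - X*Y*Z + Y**3.


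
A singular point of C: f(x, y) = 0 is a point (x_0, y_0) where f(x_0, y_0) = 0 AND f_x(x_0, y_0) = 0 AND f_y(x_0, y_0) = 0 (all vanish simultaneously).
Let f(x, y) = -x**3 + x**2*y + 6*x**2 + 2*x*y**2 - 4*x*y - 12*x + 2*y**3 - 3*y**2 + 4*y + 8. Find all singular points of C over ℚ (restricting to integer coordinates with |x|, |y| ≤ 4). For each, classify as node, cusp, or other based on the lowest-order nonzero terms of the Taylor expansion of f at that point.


Singular points: {(2, 0)}; classification: cusp.

Compute partial derivatives:
  f_x = -3*x**2 + 2*x*y + 12*x + 2*y**2 - 4*y - 12.
  f_y = x**2 + 4*x*y - 4*x + 6*y**2 - 6*y + 4.
Scan x_0 ∈ {−4, ..., 4}. For each x_0, f_y(x_0, y) is a polynomial in y; find its integer roots y ∈ {−4, ..., 4}, then test f_x and f at those candidates.
  x = -4: f_y(-4, y) = 6*y**2 - 22*y + 36; no integer root y with |y| ≤ 4.
  x = -3: f_y(-3, y) = 6*y**2 - 18*y + 25; no integer root y with |y| ≤ 4.
  x = -2: f_y(-2, y) = 6*y**2 - 14*y + 16; no integer root y with |y| ≤ 4.
  x = -1: f_y(-1, y) = 6*y**2 - 10*y + 9; no integer root y with |y| ≤ 4.
  x = 0: f_y(0, y) = 6*y**2 - 6*y + 4; no integer root y with |y| ≤ 4.
  x = 1: f_y(1, y) = 6*y**2 - 2*y + 1; no integer root y with |y| ≤ 4.
  x = 2: f_y(2, y) = 6*y**2 + 2*y; vanishes at y ∈ {0}. (2, 0): f_x = 0, f = 0 — SINGULAR.
  x = 3: f_y(3, y) = 6*y**2 + 6*y + 1; no integer root y with |y| ≤ 4.
  x = 4: f_y(4, y) = 6*y**2 + 10*y + 4; vanishes at y ∈ {-1}. (4, -1): f_x = -14 ≠ 0.
Only singular point on the grid: (2, 0).
Classify: substitute x = 2 + u, y = 0 + v and expand: f = -u**3 + u**2*v + 2*u*v**2 + 2*v**3 + v**2.
No constant or linear terms (consistent with a singular point). Quadratic part: v**2. Cubic part: -u**3 + u**2*v + 2*u*v**2 + 2*v**3.
The quadratic part v**2 is a perfect square, so there is a single (double) tangent line v = 0, i.e. y = 0. Restricting the cubic part to that line (v = 0) leaves -u**3 ≠ 0, so f is not divisible by v and the branch is v² ≈ u**3 to lowest order — this is a cusp.
Classification: cusp.


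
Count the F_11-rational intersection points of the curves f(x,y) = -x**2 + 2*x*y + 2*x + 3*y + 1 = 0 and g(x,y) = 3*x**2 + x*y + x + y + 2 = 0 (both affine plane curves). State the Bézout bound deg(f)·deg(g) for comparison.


Common zeros: ∅; count = 0; Bézout bound = 4.

deg(f) = 2, deg(g) = 2, so Bézout bound = 4.
Scan x ∈ F_11. For each x, list the y ∈ F_11 with f(x, y) ≡ 0 and those with g(x, y) ≡ 0 (mod 11); the common zeros in that column are the intersection.
  x = 0: f ≡ 0 at y ∈ {7}; g ≡ 0 at y ∈ {9}; common: ∅.
  x = 1: f ≡ 0 at y ∈ {4}; g ≡ 0 at y ∈ {8}; common: ∅.
  x = 2: f ≡ 0 at y ∈ {3}; g ≡ 0 at y ∈ {2}; common: ∅.
  x = 3: f ≡ 0 at y ∈ {10}; g ≡ 0 at y ∈ {3}; common: ∅.
  x = 4: f ≡ 0 at y ∈ ∅; g ≡ 0 at y ∈ {9}; common: ∅.
  x = 5: f ≡ 0 at y ∈ {7}; g ≡ 0 at y ∈ {1}; common: ∅.
  x = 6: f ≡ 0 at y ∈ {3}; g ≡ 0 at y ∈ {7}; common: ∅.
  x = 7: f ≡ 0 at y ∈ {2}; g ≡ 0 at y ∈ {8}; common: ∅.
  x = 8: f ≡ 0 at y ∈ {10}; g ≡ 0 at y ∈ {2}; common: ∅.
  x = 9: f ≡ 0 at y ∈ {4}; g ≡ 0 at y ∈ {1}; common: ∅.
  x = 10: f ≡ 0 at y ∈ {2}; g ≡ 0 at y ∈ ∅; common: ∅.
Collecting: common zeros = ∅, so the count is 0.
Comparison with the Bézout bound: 0 ≤ 4 = deg(f)·deg(g), as expected for curves with no common component (the affine F_11-count falls short of the bound because intersections may lie at infinity, over extension fields, or carry multiplicity).


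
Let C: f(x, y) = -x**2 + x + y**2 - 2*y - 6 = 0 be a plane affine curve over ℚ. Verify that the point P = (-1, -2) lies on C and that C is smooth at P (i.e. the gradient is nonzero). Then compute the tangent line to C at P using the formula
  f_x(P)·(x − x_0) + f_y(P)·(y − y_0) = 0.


Tangent line at P: 3*x - 6*y - 9 = 0.

Step 1: f(-1, -2) = 0, so P lies on C.
Step 2: partial derivatives
  f_x(x, y) = 1 - 2*x, f_y(x, y) = 2*y - 2.
  f_x(P) = 3, f_y(P) = -6 (gradient nonzero, so P is smooth).
Step 3: tangent line at P: 3·(x − -1) + -6·(y − -2) = 0.
Expanding: 3*x - 6*y - 9 = 0.
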